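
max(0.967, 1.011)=1.011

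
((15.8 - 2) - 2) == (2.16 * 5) False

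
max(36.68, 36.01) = 36.68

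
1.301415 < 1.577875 True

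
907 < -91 False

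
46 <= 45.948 False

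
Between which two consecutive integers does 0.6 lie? 0 and 1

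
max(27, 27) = 27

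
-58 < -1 True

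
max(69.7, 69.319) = 69.7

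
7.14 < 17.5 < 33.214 True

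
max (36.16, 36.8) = 36.8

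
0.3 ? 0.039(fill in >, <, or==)>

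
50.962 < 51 True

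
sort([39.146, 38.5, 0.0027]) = [0.0027, 38.5, 39.146]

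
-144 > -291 True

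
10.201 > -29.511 True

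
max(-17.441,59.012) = 59.012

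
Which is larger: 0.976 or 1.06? 1.06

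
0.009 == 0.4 False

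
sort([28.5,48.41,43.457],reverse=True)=[48.41,43.457,28.5]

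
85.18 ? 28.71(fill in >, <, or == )>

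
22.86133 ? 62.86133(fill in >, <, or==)<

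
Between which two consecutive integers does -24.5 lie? -25 and -24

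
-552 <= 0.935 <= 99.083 True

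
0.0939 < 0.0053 False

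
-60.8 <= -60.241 True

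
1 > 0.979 True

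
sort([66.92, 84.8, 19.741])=[19.741, 66.92, 84.8]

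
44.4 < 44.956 True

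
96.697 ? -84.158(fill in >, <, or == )>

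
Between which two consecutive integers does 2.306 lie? 2 and 3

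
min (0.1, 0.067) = 0.067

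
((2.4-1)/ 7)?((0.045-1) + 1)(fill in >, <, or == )>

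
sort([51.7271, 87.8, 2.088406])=[2.088406, 51.7271, 87.8]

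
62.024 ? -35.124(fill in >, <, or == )>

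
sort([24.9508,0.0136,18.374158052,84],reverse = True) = [84,24.9508,18.374158052,0.0136]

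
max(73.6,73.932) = 73.932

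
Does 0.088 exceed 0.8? No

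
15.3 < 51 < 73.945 True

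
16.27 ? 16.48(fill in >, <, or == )<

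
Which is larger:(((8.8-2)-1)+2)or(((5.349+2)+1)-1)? (((8.8-2)-1)+2)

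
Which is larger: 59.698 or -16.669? 59.698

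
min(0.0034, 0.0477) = 0.0034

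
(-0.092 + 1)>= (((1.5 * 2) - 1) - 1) False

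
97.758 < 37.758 False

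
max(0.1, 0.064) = 0.1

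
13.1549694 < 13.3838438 True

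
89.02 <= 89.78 True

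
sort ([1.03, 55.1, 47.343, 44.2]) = [1.03, 44.2, 47.343, 55.1]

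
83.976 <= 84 True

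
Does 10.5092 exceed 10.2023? Yes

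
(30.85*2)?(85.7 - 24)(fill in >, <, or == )==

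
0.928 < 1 True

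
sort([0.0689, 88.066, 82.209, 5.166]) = [0.0689, 5.166, 82.209, 88.066]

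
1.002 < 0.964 False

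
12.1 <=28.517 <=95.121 True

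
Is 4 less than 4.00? No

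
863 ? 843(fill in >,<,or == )>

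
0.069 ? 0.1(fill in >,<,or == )<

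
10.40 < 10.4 False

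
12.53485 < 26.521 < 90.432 True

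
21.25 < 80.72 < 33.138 False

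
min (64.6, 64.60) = 64.6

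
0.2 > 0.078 True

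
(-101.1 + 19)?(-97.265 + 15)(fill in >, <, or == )>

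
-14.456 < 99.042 True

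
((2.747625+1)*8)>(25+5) False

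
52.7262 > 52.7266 False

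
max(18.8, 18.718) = 18.8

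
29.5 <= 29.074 False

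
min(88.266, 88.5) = 88.266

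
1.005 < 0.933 False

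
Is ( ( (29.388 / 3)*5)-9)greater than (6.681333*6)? No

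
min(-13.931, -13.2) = -13.931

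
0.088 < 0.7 True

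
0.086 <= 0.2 True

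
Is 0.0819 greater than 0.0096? Yes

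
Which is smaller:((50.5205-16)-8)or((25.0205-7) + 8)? ((25.0205-7) + 8)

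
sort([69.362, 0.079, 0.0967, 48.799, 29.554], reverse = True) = [69.362, 48.799, 29.554, 0.0967, 0.079]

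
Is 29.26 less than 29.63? Yes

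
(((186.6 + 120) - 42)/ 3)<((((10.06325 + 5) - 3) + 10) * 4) True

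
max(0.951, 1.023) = 1.023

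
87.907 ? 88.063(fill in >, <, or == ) <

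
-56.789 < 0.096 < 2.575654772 True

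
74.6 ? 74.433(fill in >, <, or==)>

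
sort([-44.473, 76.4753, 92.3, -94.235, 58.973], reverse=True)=[92.3, 76.4753, 58.973, -44.473, -94.235]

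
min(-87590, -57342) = -87590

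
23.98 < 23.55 False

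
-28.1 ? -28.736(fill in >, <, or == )>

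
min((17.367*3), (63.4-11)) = 52.101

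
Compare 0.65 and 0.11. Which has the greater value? 0.65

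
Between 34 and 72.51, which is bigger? 72.51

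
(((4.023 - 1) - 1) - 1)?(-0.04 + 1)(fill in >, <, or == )>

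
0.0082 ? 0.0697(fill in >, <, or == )<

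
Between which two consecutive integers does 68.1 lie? 68 and 69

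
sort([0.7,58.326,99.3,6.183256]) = [0.7,6.183256,58.326,99.3]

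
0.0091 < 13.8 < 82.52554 True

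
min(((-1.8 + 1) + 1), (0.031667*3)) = 0.095001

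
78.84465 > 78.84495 False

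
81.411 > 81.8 False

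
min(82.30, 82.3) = 82.30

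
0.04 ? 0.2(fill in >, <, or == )<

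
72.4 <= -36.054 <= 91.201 False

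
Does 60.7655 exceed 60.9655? No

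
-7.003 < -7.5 False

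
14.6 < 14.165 False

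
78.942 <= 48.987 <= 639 False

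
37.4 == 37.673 False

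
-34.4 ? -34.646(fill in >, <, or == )>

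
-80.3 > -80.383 True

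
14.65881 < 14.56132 False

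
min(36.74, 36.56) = 36.56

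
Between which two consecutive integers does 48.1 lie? 48 and 49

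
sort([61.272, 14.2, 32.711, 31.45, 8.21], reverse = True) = [61.272, 32.711, 31.45, 14.2, 8.21]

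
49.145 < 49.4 True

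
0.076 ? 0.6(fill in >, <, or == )<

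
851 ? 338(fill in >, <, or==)>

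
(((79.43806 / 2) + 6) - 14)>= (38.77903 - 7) False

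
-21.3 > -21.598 True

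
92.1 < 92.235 True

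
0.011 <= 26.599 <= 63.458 True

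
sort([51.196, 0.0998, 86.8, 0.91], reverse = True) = [86.8, 51.196, 0.91, 0.0998]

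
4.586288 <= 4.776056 True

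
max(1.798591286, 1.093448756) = 1.798591286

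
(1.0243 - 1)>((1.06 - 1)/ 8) True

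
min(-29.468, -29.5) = -29.5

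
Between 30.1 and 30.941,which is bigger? 30.941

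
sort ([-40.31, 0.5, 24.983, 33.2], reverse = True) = [33.2, 24.983, 0.5, -40.31]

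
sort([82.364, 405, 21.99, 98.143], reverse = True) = [405, 98.143, 82.364, 21.99]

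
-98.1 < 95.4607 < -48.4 False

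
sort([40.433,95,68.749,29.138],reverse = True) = [95,68.749,40.433,29.138]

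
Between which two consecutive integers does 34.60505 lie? 34 and 35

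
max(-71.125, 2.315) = 2.315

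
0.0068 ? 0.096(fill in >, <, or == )<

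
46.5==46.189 False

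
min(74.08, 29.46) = 29.46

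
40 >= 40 True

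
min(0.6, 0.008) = 0.008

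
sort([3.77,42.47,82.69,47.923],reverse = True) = [82.69,47.923,42.47,3.77]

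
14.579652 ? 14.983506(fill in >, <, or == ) <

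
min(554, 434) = 434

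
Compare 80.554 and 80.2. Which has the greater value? 80.554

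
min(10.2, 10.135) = 10.135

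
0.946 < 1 True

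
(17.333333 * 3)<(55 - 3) True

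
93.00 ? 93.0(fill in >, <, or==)==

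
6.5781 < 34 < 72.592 True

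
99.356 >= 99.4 False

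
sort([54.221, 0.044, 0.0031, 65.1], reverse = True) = [65.1, 54.221, 0.044, 0.0031]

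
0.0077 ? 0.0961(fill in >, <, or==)<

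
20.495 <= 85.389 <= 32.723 False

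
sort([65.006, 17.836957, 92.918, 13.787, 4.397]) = [4.397, 13.787, 17.836957, 65.006, 92.918]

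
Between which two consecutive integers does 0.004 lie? 0 and 1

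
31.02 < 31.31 True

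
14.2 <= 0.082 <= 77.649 False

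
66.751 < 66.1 False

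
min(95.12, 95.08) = 95.08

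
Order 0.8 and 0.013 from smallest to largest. 0.013, 0.8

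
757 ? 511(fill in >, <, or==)>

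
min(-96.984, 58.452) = -96.984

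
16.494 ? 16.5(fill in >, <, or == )<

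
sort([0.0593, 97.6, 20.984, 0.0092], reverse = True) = [97.6, 20.984, 0.0593, 0.0092]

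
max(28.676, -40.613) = 28.676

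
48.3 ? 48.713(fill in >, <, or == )<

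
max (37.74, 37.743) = 37.743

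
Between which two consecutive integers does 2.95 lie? 2 and 3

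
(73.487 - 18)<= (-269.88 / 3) False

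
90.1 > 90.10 False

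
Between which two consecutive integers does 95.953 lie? 95 and 96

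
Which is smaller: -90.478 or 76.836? -90.478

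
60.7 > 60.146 True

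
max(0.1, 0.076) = 0.1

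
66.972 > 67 False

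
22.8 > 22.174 True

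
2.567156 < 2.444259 False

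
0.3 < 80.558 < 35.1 False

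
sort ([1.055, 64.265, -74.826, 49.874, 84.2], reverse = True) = [84.2, 64.265, 49.874, 1.055, -74.826]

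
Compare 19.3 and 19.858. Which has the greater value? 19.858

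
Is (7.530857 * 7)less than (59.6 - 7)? No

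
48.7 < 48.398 False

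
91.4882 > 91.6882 False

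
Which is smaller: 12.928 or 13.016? 12.928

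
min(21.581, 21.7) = 21.581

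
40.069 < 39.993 False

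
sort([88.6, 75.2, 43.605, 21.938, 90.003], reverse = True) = [90.003, 88.6, 75.2, 43.605, 21.938]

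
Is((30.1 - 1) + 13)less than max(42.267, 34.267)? Yes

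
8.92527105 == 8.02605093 False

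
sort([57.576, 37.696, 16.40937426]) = [16.40937426, 37.696, 57.576]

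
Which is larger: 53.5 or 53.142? 53.5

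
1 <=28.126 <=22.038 False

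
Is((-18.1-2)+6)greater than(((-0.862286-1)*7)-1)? No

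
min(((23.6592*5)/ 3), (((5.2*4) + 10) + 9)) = 39.432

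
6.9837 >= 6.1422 True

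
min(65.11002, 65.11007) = 65.11002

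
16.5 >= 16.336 True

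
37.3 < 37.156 False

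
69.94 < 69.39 False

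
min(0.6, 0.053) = 0.053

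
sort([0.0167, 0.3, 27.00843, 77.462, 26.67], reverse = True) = [77.462, 27.00843, 26.67, 0.3, 0.0167]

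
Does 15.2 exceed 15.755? No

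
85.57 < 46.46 False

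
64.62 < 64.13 False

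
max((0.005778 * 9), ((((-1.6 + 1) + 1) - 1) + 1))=0.4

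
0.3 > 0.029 True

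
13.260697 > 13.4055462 False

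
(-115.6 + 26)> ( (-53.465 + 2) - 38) False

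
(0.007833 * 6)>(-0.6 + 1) False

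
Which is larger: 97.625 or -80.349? 97.625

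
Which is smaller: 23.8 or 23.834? 23.8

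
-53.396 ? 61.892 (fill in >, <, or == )<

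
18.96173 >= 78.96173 False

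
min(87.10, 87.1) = 87.10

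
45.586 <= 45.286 False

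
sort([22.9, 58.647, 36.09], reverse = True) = [58.647, 36.09, 22.9]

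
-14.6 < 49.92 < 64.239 True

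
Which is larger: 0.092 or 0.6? 0.6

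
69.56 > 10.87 True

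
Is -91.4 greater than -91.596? Yes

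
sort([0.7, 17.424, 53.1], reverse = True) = [53.1, 17.424, 0.7]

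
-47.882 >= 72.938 False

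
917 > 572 True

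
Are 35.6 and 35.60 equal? Yes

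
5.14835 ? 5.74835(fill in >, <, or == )<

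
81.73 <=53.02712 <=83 False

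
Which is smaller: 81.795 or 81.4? 81.4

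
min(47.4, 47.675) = 47.4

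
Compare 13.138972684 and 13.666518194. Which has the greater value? 13.666518194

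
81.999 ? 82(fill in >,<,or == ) <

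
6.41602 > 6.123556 True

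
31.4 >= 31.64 False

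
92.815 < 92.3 False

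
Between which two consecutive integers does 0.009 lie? 0 and 1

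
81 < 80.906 False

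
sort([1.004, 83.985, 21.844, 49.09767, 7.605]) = [1.004, 7.605, 21.844, 49.09767, 83.985]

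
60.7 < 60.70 False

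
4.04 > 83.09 False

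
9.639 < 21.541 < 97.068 True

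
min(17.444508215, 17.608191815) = 17.444508215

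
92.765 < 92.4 False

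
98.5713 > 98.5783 False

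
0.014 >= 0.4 False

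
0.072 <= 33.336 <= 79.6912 True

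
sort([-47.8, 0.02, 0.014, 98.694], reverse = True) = [98.694, 0.02, 0.014, -47.8]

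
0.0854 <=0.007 False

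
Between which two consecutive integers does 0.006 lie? 0 and 1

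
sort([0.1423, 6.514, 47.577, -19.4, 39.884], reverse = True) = [47.577, 39.884, 6.514, 0.1423, -19.4]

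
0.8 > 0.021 True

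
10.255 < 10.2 False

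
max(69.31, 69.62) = 69.62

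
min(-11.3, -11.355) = -11.355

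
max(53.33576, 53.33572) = 53.33576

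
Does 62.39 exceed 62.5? No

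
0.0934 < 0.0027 False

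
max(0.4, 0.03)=0.4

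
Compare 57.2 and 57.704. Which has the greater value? 57.704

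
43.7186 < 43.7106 False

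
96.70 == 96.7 True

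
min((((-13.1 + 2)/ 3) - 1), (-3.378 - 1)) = -4.7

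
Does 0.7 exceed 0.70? No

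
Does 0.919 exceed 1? No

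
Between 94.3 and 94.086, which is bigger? 94.3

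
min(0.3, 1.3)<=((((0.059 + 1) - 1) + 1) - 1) False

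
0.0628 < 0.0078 False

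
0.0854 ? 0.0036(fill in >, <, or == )>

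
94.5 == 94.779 False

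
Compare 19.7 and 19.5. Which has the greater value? 19.7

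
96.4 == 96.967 False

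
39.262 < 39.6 True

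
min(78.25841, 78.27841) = 78.25841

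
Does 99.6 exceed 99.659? No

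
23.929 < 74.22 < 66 False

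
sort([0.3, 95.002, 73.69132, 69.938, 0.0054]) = [0.0054, 0.3, 69.938, 73.69132, 95.002]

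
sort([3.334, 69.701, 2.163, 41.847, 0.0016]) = [0.0016, 2.163, 3.334, 41.847, 69.701]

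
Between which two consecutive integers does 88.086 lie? 88 and 89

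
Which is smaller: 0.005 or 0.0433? 0.005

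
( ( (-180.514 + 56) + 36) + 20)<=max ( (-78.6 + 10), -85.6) False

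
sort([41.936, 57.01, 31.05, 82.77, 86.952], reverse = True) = [86.952, 82.77, 57.01, 41.936, 31.05]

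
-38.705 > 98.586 False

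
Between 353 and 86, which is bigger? 353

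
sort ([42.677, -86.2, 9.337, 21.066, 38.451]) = [-86.2, 9.337, 21.066, 38.451, 42.677]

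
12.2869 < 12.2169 False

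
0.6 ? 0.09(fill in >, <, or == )>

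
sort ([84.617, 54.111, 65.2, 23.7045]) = [23.7045, 54.111, 65.2, 84.617]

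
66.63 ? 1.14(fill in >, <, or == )>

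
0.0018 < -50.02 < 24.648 False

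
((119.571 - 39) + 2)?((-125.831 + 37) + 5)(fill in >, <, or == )>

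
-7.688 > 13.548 False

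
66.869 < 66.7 False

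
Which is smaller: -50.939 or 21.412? -50.939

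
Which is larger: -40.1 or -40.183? -40.1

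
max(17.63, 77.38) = 77.38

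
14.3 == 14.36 False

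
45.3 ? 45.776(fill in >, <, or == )<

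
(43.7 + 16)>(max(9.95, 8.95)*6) False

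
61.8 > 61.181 True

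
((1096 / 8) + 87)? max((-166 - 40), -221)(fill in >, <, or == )>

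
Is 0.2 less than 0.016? No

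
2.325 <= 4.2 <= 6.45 True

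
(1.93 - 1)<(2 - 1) True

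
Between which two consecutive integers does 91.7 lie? 91 and 92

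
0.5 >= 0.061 True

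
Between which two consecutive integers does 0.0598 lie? 0 and 1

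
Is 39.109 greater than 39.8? No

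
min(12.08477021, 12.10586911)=12.08477021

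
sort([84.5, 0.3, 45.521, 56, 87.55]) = [0.3, 45.521, 56, 84.5, 87.55]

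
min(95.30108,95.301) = 95.301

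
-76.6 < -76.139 True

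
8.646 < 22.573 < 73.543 True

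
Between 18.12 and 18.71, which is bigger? 18.71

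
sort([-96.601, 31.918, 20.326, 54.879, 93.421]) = [-96.601, 20.326, 31.918, 54.879, 93.421]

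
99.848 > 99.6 True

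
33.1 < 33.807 True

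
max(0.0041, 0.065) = 0.065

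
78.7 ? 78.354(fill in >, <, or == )>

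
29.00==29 True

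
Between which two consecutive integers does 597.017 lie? 597 and 598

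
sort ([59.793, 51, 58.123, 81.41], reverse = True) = [81.41, 59.793, 58.123, 51]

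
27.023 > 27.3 False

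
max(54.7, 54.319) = 54.7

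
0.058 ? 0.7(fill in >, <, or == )<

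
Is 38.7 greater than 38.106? Yes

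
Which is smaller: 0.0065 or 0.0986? 0.0065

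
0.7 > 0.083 True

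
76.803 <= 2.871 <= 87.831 False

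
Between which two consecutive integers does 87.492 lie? 87 and 88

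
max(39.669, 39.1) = 39.669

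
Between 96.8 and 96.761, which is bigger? 96.8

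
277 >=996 False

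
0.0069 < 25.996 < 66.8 True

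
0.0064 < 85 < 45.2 False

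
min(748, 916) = 748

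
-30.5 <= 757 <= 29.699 False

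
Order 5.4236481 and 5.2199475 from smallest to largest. 5.2199475, 5.4236481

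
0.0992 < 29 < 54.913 True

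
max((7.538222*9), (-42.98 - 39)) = 67.843998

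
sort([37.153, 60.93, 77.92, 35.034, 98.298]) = [35.034, 37.153, 60.93, 77.92, 98.298]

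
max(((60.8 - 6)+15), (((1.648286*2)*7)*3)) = 69.8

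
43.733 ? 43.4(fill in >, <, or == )>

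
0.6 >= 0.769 False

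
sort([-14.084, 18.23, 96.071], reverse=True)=[96.071, 18.23, -14.084]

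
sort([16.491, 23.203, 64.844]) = [16.491, 23.203, 64.844]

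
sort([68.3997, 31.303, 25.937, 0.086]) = [0.086, 25.937, 31.303, 68.3997]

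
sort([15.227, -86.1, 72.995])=[-86.1, 15.227, 72.995]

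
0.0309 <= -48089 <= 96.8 False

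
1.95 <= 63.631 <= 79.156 True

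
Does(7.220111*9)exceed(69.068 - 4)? No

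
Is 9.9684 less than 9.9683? No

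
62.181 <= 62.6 True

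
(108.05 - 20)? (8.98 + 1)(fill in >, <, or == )>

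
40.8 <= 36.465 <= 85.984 False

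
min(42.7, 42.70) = 42.7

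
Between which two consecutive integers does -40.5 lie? -41 and -40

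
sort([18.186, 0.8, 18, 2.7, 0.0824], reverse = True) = [18.186, 18, 2.7, 0.8, 0.0824]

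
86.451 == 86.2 False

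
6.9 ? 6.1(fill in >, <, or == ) >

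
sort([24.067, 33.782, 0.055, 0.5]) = [0.055, 0.5, 24.067, 33.782]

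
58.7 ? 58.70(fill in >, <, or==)==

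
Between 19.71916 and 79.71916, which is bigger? 79.71916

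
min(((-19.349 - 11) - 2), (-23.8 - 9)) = -32.8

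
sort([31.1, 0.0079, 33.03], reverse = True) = [33.03, 31.1, 0.0079]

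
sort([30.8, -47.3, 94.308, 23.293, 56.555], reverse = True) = [94.308, 56.555, 30.8, 23.293, -47.3]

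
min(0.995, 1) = 0.995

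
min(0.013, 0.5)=0.013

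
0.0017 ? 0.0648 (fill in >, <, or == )<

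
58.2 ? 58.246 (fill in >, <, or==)<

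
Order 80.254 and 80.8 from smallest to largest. 80.254, 80.8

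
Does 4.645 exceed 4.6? Yes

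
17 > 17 False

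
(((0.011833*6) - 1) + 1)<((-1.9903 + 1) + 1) False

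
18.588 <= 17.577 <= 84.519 False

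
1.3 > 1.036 True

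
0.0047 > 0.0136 False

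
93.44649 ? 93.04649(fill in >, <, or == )>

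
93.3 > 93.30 False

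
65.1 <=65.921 True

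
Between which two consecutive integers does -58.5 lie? -59 and -58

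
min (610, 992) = 610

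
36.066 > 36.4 False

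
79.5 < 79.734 True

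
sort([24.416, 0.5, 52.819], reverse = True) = [52.819, 24.416, 0.5]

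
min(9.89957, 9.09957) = 9.09957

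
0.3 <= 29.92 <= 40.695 True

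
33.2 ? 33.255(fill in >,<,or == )<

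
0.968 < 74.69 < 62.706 False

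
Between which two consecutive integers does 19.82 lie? 19 and 20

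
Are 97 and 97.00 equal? Yes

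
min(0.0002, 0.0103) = 0.0002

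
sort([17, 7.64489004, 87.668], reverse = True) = [87.668, 17, 7.64489004]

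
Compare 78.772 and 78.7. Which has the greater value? 78.772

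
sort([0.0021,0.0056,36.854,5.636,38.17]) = [0.0021,0.0056,5.636,36.854,38.17]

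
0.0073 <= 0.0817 True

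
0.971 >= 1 False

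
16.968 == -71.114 False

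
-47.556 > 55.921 False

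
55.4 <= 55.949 True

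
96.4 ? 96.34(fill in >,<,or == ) >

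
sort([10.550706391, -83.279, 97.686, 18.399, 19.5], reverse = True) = [97.686, 19.5, 18.399, 10.550706391, -83.279]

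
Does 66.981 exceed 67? No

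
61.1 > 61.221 False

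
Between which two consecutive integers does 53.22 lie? 53 and 54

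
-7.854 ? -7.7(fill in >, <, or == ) <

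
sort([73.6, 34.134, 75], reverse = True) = [75, 73.6, 34.134]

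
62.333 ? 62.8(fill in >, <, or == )<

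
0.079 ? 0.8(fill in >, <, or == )<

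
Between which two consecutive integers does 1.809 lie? 1 and 2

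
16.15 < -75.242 False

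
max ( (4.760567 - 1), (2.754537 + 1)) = 3.760567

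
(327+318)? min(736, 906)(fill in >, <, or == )<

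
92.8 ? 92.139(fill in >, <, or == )>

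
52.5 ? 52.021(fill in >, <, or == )>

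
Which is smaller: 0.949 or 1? 0.949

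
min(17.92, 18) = 17.92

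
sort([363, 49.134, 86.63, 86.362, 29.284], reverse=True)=[363, 86.63, 86.362, 49.134, 29.284]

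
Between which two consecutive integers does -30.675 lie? -31 and -30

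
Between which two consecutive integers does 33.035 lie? 33 and 34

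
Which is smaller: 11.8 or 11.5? 11.5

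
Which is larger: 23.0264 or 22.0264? 23.0264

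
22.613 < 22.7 True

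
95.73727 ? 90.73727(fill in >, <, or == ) >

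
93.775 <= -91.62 False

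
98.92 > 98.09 True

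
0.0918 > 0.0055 True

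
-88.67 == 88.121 False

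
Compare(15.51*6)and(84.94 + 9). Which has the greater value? (84.94 + 9)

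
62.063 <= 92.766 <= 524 True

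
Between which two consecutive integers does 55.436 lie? 55 and 56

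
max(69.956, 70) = 70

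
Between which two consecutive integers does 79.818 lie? 79 and 80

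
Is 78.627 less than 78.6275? Yes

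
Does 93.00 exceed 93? No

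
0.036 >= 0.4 False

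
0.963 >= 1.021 False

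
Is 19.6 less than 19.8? Yes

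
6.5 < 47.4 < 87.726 True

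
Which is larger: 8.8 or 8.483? 8.8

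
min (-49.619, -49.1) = -49.619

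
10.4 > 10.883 False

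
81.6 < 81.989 True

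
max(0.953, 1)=1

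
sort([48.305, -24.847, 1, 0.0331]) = [-24.847, 0.0331, 1, 48.305]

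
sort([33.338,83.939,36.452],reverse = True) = [83.939,36.452,33.338]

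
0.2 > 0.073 True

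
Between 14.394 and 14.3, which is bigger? 14.394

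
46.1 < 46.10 False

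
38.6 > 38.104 True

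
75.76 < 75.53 False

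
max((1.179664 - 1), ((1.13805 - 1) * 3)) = 0.41415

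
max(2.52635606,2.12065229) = 2.52635606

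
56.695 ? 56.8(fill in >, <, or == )<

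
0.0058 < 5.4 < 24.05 True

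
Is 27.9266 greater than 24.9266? Yes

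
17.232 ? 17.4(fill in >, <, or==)<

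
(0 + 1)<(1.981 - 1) False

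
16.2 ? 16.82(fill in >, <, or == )<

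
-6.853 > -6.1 False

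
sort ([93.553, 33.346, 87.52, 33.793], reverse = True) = [93.553, 87.52, 33.793, 33.346]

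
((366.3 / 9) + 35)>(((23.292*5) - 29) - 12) True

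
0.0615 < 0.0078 False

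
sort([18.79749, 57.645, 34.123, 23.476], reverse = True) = [57.645, 34.123, 23.476, 18.79749]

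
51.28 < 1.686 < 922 False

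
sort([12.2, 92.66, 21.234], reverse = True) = [92.66, 21.234, 12.2]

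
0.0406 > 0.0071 True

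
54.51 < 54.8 True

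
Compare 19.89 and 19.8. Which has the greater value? 19.89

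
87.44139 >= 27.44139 True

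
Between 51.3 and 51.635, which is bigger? 51.635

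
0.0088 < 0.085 True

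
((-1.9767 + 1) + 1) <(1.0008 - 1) False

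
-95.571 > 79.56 False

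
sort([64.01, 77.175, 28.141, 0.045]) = [0.045, 28.141, 64.01, 77.175]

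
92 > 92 False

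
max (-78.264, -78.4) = -78.264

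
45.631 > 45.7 False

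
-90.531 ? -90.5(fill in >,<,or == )<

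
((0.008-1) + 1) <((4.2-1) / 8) True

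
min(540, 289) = 289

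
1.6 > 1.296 True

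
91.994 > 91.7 True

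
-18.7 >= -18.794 True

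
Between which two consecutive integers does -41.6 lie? -42 and -41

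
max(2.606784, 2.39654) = 2.606784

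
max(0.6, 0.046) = 0.6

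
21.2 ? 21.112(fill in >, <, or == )>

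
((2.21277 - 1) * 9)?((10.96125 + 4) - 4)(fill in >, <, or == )<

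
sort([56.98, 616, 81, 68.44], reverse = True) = [616, 81, 68.44, 56.98]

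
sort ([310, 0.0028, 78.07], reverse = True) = [310, 78.07, 0.0028]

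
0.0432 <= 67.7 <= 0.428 False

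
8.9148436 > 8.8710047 True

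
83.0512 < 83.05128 True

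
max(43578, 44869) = 44869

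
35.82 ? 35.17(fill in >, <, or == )>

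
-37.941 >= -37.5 False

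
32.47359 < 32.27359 False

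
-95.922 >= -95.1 False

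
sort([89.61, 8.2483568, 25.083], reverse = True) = [89.61, 25.083, 8.2483568]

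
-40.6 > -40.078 False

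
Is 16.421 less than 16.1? No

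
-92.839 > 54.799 False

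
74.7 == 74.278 False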